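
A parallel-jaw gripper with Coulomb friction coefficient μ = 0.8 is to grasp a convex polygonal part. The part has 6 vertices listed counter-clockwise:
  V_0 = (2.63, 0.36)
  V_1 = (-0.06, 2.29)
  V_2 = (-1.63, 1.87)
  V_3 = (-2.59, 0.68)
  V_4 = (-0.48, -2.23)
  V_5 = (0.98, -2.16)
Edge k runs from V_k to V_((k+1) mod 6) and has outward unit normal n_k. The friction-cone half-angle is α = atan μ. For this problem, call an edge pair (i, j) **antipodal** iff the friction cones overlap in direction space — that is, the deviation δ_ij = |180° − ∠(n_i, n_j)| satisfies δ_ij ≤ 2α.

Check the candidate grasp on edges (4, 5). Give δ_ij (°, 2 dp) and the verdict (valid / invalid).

δ = 125.96°, invalid

α = atan 0.8 = 38.66°;  2α = 77.32°
edge 4: e_4 = (+1.46, +0.07);  n_4 = (+0.0479, -0.9989)
edge 5: e_5 = (+1.65, +2.52);  n_5 = (+0.8366, -0.5478)
∠(n_4, n_5) = 54.04°
δ = |180° − 54.04°| = 125.96°
125.96° > 2α = 77.32°  →  invalid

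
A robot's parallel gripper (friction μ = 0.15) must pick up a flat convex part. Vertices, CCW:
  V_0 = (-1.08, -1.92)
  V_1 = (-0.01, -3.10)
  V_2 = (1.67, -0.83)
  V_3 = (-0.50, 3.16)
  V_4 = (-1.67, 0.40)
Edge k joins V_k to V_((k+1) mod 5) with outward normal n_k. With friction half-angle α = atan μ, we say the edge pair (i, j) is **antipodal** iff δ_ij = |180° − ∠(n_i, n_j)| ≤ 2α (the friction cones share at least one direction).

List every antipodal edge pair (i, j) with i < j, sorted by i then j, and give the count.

count = 3; pairs: (0,2), (1,3), (2,4)

α = atan 0.15 = 8.53°;  2α = 17.06°
n_0 = (-0.7408, -0.6717)
n_1 = (+0.8038, -0.5949)
n_2 = (+0.8785, +0.4778)
n_3 = (-0.9207, +0.3903)
n_4 = (-0.9692, -0.2465)
  (0,1): δ = 78.71°  ·
  (0,2): δ = 13.66°  ✓
  (0,3): δ = 114.83°  ·
  (0,4): δ = 152.07°  ·
  (1,2): δ = 114.96°  ·
  (1,3): δ = 13.53°  ✓
  (1,4): δ = 50.77°  ·
  (2,3): δ = 51.51°  ·
  (2,4): δ = 14.27°  ✓
  (3,4): δ = 142.76°  ·
antipodal pairs: 3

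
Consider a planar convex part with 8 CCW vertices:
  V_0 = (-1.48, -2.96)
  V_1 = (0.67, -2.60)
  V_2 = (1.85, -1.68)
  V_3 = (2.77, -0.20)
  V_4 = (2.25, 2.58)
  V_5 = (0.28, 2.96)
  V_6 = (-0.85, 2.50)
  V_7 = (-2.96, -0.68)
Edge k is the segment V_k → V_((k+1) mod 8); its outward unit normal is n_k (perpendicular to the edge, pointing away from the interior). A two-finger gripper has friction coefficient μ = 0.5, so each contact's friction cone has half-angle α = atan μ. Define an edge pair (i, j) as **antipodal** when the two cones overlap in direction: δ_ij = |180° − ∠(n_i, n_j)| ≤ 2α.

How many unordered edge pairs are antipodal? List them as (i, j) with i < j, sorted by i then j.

count = 11; pairs: (0,4), (0,5), (0,6), (1,4), (1,5), (1,6), (2,5), (2,6), (3,6), (3,7), (4,7)

α = atan 0.5 = 26.57°;  2α = 53.13°
n_0 = (+0.1651, -0.9863)
n_1 = (+0.6149, -0.7886)
n_2 = (+0.8493, -0.5279)
n_3 = (+0.9830, +0.1839)
n_4 = (+0.1894, +0.9819)
n_5 = (-0.3770, +0.9262)
n_6 = (-0.8333, +0.5529)
n_7 = (-0.8388, -0.5445)
  (0,1): δ = 151.56°  ·
  (0,2): δ = 131.37°  ·
  (0,3): δ = 88.91°  ·
  (0,4): δ = 20.42°  ✓
  (0,5): δ = 12.64°  ✓
  (0,6): δ = 46.93°  ✓
  (0,7): δ = 113.48°  ·
  (1,2): δ = 159.81°  ·
  (1,3): δ = 117.35°  ·
  (1,4): δ = 48.86°  ✓
  (1,5): δ = 15.79°  ✓
  (1,6): δ = 18.49°  ✓
  (1,7): δ = 85.05°  ·
  (2,3): δ = 137.54°  ·
  (2,4): δ = 69.05°  ·
  (2,5): δ = 35.98°  ✓
  (2,6): δ = 1.70°  ✓
  (2,7): δ = 64.85°  ·
  (3,4): δ = 111.51°  ·
  (3,5): δ = 78.44°  ·
  (3,6): δ = 44.16°  ✓
  (3,7): δ = 22.39°  ✓
  (4,5): δ = 146.93°  ·
  (4,6): δ = 112.65°  ·
  (4,7): δ = 46.09°  ✓
  (5,6): δ = 145.72°  ·
  (5,7): δ = 79.16°  ·
  (6,7): δ = 113.45°  ·
antipodal pairs: 11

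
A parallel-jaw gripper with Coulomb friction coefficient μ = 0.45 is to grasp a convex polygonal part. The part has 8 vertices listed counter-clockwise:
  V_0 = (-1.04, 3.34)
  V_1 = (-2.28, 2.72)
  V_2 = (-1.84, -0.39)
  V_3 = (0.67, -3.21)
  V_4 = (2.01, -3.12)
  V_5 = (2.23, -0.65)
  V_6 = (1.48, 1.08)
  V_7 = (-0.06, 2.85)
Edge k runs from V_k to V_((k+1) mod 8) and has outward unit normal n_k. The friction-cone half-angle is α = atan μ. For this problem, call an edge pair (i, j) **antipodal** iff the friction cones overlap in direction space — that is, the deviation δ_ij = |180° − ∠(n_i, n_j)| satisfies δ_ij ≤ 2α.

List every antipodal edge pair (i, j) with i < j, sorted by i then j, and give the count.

count = 9; pairs: (0,3), (1,4), (1,5), (1,6), (2,4), (2,5), (2,6), (2,7), (3,7)

α = atan 0.45 = 24.23°;  2α = 48.46°
n_0 = (-0.4472, +0.8944)
n_1 = (-0.9901, -0.1401)
n_2 = (-0.7470, -0.6649)
n_3 = (+0.0670, -0.9978)
n_4 = (+0.9961, -0.0887)
n_5 = (+0.9175, +0.3978)
n_6 = (+0.7544, +0.6564)
n_7 = (+0.4472, +0.8944)
  (0,1): δ = 108.51°  ·
  (0,2): δ = 74.89°  ·
  (0,3): δ = 22.72°  ✓
  (0,4): δ = 58.35°  ·
  (0,5): δ = 86.87°  ·
  (0,6): δ = 104.46°  ·
  (0,7): δ = 126.87°  ·
  (1,2): δ = 146.38°  ·
  (1,3): δ = 94.21°  ·
  (1,4): δ = 13.14°  ✓
  (1,5): δ = 15.39°  ✓
  (1,6): δ = 32.97°  ✓
  (1,7): δ = 55.38°  ·
  (2,3): δ = 127.83°  ·
  (2,4): δ = 46.76°  ✓
  (2,5): δ = 18.23°  ✓
  (2,6): δ = 0.65°  ✓
  (2,7): δ = 21.76°  ✓
  (3,4): δ = 98.93°  ·
  (3,5): δ = 70.40°  ·
  (3,6): δ = 52.82°  ·
  (3,7): δ = 30.41°  ✓
  (4,5): δ = 151.47°  ·
  (4,6): δ = 133.89°  ·
  (4,7): δ = 111.48°  ·
  (5,6): δ = 162.41°  ·
  (5,7): δ = 140.00°  ·
  (6,7): δ = 157.59°  ·
antipodal pairs: 9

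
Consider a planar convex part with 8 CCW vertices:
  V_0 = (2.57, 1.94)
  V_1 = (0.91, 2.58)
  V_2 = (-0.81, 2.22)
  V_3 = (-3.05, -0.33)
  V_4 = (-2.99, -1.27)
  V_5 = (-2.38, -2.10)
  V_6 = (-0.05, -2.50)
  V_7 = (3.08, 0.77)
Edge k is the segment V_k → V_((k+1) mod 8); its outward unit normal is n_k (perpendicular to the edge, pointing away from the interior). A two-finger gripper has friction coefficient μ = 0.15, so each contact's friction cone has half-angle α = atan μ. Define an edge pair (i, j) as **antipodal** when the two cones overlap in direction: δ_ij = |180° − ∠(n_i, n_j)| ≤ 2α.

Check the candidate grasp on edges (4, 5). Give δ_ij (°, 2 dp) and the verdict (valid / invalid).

α = atan 0.15 = 8.53°;  2α = 17.06°
edge 4: e_4 = (+0.61, -0.83);  n_4 = (-0.8058, -0.5922)
edge 5: e_5 = (+2.33, -0.40);  n_5 = (-0.1692, -0.9856)
∠(n_4, n_5) = 43.95°
δ = |180° − 43.95°| = 136.05°
136.05° > 2α = 17.06°  →  invalid

δ = 136.05°, invalid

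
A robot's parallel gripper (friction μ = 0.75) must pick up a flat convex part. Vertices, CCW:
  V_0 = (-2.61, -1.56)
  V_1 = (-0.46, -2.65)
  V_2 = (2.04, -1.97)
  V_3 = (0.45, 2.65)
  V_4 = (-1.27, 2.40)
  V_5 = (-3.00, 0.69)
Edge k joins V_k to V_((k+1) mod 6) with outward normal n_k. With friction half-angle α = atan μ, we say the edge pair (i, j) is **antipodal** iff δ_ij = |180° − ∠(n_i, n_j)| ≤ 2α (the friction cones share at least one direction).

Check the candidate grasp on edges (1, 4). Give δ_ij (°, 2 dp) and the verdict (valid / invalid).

δ = 29.45°, valid

α = atan 0.75 = 36.87°;  2α = 73.74°
edge 1: e_1 = (+2.50, +0.68);  n_1 = (+0.2625, -0.9649)
edge 4: e_4 = (-1.73, -1.71);  n_4 = (-0.7030, +0.7112)
∠(n_1, n_4) = 150.55°
δ = |180° − 150.55°| = 29.45°
29.45° ≤ 2α = 73.74°  →  valid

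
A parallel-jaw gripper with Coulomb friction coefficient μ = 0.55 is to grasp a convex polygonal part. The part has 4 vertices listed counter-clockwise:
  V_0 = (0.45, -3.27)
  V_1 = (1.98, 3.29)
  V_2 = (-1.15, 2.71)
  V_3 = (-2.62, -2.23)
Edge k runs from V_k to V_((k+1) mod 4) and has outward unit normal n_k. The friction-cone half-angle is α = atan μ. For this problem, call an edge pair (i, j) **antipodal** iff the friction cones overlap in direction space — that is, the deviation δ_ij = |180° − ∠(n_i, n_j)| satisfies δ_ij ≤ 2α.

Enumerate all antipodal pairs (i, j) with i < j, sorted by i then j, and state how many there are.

count = 2; pairs: (0,2), (1,3)

α = atan 0.55 = 28.81°;  2α = 57.62°
n_0 = (+0.9739, -0.2271)
n_1 = (-0.1822, +0.9833)
n_2 = (-0.9585, +0.2852)
n_3 = (-0.3209, -0.9471)
  (0,1): δ = 66.37°  ·
  (0,2): δ = 3.44°  ✓
  (0,3): δ = 84.41°  ·
  (1,2): δ = 117.07°  ·
  (1,3): δ = 29.21°  ✓
  (2,3): δ = 92.14°  ·
antipodal pairs: 2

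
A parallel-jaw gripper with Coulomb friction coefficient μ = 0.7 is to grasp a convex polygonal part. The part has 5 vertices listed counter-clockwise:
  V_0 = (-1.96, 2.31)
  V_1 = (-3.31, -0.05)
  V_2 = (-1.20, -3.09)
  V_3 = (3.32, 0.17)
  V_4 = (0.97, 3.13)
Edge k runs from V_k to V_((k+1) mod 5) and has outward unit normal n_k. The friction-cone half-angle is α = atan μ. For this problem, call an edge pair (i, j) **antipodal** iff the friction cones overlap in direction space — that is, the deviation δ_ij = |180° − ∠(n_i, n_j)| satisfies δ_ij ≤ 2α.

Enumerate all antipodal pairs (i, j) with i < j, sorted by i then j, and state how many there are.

count = 4; pairs: (0,2), (0,3), (1,3), (2,4)

α = atan 0.7 = 34.99°;  2α = 69.98°
n_0 = (-0.8680, +0.4965)
n_1 = (-0.8215, -0.5702)
n_2 = (+0.5850, -0.8111)
n_3 = (+0.7832, +0.6218)
n_4 = (-0.2695, +0.9630)
  (0,1): δ = 115.47°  ·
  (0,2): δ = 24.43°  ✓
  (0,3): δ = 68.22°  ✓
  (0,4): δ = 135.41°  ·
  (1,2): δ = 88.96°  ·
  (1,3): δ = 3.68°  ✓
  (1,4): δ = 70.87°  ·
  (2,3): δ = 87.35°  ·
  (2,4): δ = 20.17°  ✓
  (3,4): δ = 112.81°  ·
antipodal pairs: 4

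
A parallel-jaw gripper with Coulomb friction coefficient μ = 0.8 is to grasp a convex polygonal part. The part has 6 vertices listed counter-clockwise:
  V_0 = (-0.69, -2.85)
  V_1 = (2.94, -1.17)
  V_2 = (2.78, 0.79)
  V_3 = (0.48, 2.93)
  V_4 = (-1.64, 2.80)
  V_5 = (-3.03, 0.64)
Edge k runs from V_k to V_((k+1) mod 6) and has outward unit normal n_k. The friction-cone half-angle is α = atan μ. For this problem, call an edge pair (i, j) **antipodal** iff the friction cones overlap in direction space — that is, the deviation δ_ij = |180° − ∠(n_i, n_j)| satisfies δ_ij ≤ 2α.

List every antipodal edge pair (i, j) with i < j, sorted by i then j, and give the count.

α = atan 0.8 = 38.66°;  2α = 77.32°
n_0 = (+0.4200, -0.9075)
n_1 = (+0.9967, +0.0814)
n_2 = (+0.6812, +0.7321)
n_3 = (-0.0612, +0.9981)
n_4 = (-0.8409, +0.5412)
n_5 = (-0.8306, -0.5569)
  (0,1): δ = 110.17°  ·
  (0,2): δ = 67.77°  ✓
  (0,3): δ = 21.33°  ✓
  (0,4): δ = 32.40°  ✓
  (0,5): δ = 99.01°  ·
  (1,2): δ = 137.60°  ·
  (1,3): δ = 91.16°  ·
  (1,4): δ = 37.43°  ✓
  (1,5): δ = 29.17°  ✓
  (2,3): δ = 133.55°  ·
  (2,4): δ = 79.83°  ·
  (2,5): δ = 13.22°  ✓
  (3,4): δ = 126.27°  ·
  (3,5): δ = 59.67°  ✓
  (4,5): δ = 113.40°  ·
antipodal pairs: 7

count = 7; pairs: (0,2), (0,3), (0,4), (1,4), (1,5), (2,5), (3,5)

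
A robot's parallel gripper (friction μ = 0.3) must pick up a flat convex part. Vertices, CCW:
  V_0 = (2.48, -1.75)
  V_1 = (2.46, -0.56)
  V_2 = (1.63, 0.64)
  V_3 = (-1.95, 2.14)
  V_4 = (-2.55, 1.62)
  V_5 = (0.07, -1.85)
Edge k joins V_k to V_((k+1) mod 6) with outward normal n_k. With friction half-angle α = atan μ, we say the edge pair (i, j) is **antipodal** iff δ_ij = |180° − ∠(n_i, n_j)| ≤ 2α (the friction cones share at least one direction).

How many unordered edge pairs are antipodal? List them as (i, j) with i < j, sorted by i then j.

α = atan 0.3 = 16.70°;  2α = 33.40°
n_0 = (+0.9999, +0.0168)
n_1 = (+0.8224, +0.5689)
n_2 = (+0.3864, +0.9223)
n_3 = (-0.6549, +0.7557)
n_4 = (-0.7981, -0.6026)
n_5 = (+0.0415, -0.9991)
  (0,1): δ = 146.29°  ·
  (0,2): δ = 113.70°  ·
  (0,3): δ = 50.05°  ·
  (0,4): δ = 36.09°  ·
  (0,5): δ = 91.41°  ·
  (1,2): δ = 147.40°  ·
  (1,3): δ = 83.76°  ·
  (1,4): δ = 2.38°  ✓
  (1,5): δ = 57.71°  ·
  (2,3): δ = 116.35°  ·
  (2,4): δ = 30.21°  ✓
  (2,5): δ = 25.11°  ✓
  (3,4): δ = 93.86°  ·
  (3,5): δ = 38.54°  ·
  (4,5): δ = 124.68°  ·
antipodal pairs: 3

count = 3; pairs: (1,4), (2,4), (2,5)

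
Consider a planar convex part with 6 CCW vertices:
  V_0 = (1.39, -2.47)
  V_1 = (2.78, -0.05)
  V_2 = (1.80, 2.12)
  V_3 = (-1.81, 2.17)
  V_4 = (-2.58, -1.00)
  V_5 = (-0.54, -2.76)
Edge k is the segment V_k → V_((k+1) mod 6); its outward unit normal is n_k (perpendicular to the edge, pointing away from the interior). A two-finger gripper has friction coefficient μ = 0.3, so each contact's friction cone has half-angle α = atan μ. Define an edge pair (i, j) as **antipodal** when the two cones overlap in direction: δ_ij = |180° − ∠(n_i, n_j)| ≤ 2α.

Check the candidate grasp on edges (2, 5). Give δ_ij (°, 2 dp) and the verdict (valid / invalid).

δ = 9.34°, valid

α = atan 0.3 = 16.70°;  2α = 33.40°
edge 2: e_2 = (-3.61, +0.05);  n_2 = (+0.0138, +0.9999)
edge 5: e_5 = (+1.93, +0.29);  n_5 = (+0.1486, -0.9889)
∠(n_2, n_5) = 170.66°
δ = |180° − 170.66°| = 9.34°
9.34° ≤ 2α = 33.40°  →  valid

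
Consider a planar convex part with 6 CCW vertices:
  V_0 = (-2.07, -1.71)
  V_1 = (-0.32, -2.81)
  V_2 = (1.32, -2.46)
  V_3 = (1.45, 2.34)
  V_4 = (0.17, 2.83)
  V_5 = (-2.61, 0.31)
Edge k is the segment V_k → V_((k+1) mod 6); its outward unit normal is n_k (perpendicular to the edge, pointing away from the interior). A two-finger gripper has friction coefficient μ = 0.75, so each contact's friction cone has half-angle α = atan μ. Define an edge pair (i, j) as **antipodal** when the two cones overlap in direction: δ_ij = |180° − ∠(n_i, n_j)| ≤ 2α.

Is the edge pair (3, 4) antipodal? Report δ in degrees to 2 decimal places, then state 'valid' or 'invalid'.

α = atan 0.75 = 36.87°;  2α = 73.74°
edge 3: e_3 = (-1.28, +0.49);  n_3 = (+0.3575, +0.9339)
edge 4: e_4 = (-2.78, -2.52);  n_4 = (-0.6716, +0.7409)
∠(n_3, n_4) = 63.14°
δ = |180° − 63.14°| = 116.86°
116.86° > 2α = 73.74°  →  invalid

δ = 116.86°, invalid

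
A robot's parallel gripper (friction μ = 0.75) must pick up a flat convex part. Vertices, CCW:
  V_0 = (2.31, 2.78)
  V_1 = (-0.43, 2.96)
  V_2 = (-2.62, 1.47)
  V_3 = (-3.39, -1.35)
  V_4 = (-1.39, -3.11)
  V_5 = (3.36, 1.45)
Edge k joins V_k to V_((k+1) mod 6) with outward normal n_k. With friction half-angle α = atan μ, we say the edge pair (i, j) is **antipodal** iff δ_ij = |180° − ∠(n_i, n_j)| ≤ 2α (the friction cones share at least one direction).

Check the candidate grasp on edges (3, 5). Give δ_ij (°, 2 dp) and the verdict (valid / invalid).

α = atan 0.75 = 36.87°;  2α = 73.74°
edge 3: e_3 = (+2.00, -1.76);  n_3 = (-0.6606, -0.7507)
edge 5: e_5 = (-1.05, +1.33);  n_5 = (+0.7849, +0.6196)
∠(n_3, n_5) = 169.64°
δ = |180° − 169.64°| = 10.36°
10.36° ≤ 2α = 73.74°  →  valid

δ = 10.36°, valid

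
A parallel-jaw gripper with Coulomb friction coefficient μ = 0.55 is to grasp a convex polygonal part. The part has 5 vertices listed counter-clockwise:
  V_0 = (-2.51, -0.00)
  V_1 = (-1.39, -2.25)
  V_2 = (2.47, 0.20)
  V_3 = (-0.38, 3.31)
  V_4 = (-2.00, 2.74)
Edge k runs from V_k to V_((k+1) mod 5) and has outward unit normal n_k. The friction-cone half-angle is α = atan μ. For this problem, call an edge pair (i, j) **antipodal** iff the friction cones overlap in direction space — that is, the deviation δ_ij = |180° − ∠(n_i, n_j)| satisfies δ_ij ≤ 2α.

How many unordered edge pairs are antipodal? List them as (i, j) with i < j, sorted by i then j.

α = atan 0.55 = 28.81°;  2α = 57.62°
n_0 = (-0.8952, -0.4456)
n_1 = (+0.5359, -0.8443)
n_2 = (+0.7373, +0.6756)
n_3 = (-0.3319, +0.9433)
n_4 = (-0.9831, +0.1830)
  (0,1): δ = 84.06°  ·
  (0,2): δ = 16.04°  ✓
  (0,3): δ = 82.92°  ·
  (0,4): δ = 142.99°  ·
  (1,2): δ = 79.90°  ·
  (1,3): δ = 13.02°  ✓
  (1,4): δ = 47.05°  ✓
  (2,3): δ = 113.12°  ·
  (2,4): δ = 53.05°  ✓
  (3,4): δ = 119.93°  ·
antipodal pairs: 4

count = 4; pairs: (0,2), (1,3), (1,4), (2,4)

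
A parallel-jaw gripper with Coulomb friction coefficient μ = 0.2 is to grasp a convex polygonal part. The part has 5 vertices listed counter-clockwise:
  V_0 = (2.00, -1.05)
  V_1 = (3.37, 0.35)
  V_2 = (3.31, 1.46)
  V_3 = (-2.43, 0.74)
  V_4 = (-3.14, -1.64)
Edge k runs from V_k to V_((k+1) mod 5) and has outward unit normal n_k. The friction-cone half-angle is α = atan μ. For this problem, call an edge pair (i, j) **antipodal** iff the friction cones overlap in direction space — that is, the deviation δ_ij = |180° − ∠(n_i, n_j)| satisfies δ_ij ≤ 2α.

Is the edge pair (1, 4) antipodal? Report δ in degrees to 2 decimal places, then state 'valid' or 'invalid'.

α = atan 0.2 = 11.31°;  2α = 22.62°
edge 1: e_1 = (-0.06, +1.11);  n_1 = (+0.9985, +0.0540)
edge 4: e_4 = (+5.14, +0.59);  n_4 = (+0.1140, -0.9935)
∠(n_1, n_4) = 86.55°
δ = |180° − 86.55°| = 93.45°
93.45° > 2α = 22.62°  →  invalid

δ = 93.45°, invalid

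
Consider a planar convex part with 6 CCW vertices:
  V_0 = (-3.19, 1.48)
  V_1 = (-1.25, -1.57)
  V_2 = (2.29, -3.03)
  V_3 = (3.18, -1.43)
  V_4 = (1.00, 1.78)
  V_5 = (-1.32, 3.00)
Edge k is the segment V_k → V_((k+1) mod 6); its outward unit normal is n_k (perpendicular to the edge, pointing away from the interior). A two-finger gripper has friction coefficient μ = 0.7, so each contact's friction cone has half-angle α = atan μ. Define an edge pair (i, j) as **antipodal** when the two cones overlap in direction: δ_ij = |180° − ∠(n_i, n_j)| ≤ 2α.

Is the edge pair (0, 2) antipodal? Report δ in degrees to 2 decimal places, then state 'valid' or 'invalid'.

α = atan 0.7 = 34.99°;  2α = 69.98°
edge 0: e_0 = (+1.94, -3.05);  n_0 = (-0.8438, -0.5367)
edge 2: e_2 = (+0.89, +1.60);  n_2 = (+0.8739, -0.4861)
∠(n_0, n_2) = 118.46°
δ = |180° − 118.46°| = 61.54°
61.54° ≤ 2α = 69.98°  →  valid

δ = 61.54°, valid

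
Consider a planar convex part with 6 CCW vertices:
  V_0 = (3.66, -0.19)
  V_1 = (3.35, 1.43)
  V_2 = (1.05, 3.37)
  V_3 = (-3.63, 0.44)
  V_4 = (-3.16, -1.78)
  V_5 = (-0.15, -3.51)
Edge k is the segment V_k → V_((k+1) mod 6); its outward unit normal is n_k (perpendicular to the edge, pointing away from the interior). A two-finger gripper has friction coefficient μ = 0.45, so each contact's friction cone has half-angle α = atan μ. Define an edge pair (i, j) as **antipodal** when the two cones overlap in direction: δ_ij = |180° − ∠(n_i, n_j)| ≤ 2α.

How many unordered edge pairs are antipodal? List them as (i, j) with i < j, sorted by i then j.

count = 4; pairs: (0,3), (1,3), (1,4), (2,5)

α = atan 0.45 = 24.23°;  2α = 48.46°
n_0 = (+0.9822, +0.1879)
n_1 = (+0.6447, +0.7644)
n_2 = (-0.5306, +0.8476)
n_3 = (-0.9783, -0.2071)
n_4 = (-0.4983, -0.8670)
n_5 = (+0.6570, -0.7539)
  (0,1): δ = 140.98°  ·
  (0,2): δ = 68.78°  ·
  (0,3): δ = 1.12°  ✓
  (0,4): δ = 49.28°  ·
  (0,5): δ = 120.24°  ·
  (1,2): δ = 107.80°  ·
  (1,3): δ = 37.90°  ✓
  (1,4): δ = 10.26°  ✓
  (1,5): δ = 81.22°  ·
  (2,3): δ = 110.10°  ·
  (2,4): δ = 61.94°  ·
  (2,5): δ = 9.02°  ✓
  (3,4): δ = 131.84°  ·
  (3,5): δ = 60.89°  ·
  (4,5): δ = 109.04°  ·
antipodal pairs: 4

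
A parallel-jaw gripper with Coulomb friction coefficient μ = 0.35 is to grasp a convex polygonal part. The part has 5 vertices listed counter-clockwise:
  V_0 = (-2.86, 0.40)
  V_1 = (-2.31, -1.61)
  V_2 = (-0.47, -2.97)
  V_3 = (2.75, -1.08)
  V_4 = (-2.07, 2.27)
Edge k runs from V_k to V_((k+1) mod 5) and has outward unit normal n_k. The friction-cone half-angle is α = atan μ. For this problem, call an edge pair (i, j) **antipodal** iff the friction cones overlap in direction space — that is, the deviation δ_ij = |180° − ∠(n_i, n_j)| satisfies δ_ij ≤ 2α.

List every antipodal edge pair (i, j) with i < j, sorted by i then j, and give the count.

α = atan 0.35 = 19.29°;  2α = 38.58°
n_0 = (-0.9645, -0.2639)
n_1 = (-0.5944, -0.8042)
n_2 = (+0.5062, -0.8624)
n_3 = (+0.5707, +0.8211)
n_4 = (-0.9212, +0.3892)
  (0,1): δ = 141.77°  ·
  (0,2): δ = 74.89°  ·
  (0,3): δ = 39.90°  ·
  (0,4): δ = 141.79°  ·
  (1,2): δ = 113.12°  ·
  (1,3): δ = 1.67°  ✓
  (1,4): δ = 103.57°  ·
  (2,3): δ = 65.21°  ·
  (2,4): δ = 36.69°  ✓
  (3,4): δ = 78.10°  ·
antipodal pairs: 2

count = 2; pairs: (1,3), (2,4)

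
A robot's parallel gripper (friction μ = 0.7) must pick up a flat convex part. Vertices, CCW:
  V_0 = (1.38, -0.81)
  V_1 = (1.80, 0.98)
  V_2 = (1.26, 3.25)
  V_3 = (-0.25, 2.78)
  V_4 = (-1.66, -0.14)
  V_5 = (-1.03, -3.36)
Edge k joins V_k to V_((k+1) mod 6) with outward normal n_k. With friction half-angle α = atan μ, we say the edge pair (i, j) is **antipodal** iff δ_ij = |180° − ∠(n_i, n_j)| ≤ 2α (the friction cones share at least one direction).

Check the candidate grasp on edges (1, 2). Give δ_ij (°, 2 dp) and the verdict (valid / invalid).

α = atan 0.7 = 34.99°;  2α = 69.98°
edge 1: e_1 = (-0.54, +2.27);  n_1 = (+0.9729, +0.2314)
edge 2: e_2 = (-1.51, -0.47);  n_2 = (-0.2972, +0.9548)
∠(n_1, n_2) = 93.91°
δ = |180° − 93.91°| = 86.09°
86.09° > 2α = 69.98°  →  invalid

δ = 86.09°, invalid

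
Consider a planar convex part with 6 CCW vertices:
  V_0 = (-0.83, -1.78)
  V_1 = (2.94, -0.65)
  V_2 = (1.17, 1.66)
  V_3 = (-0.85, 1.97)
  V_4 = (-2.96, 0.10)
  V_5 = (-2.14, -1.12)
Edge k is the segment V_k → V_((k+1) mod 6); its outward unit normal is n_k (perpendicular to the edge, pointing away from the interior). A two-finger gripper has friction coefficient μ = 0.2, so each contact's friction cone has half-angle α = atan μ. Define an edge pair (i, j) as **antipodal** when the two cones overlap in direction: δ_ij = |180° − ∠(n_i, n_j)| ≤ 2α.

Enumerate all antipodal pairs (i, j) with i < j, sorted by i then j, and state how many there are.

α = atan 0.2 = 11.31°;  2α = 22.62°
n_0 = (+0.2871, -0.9579)
n_1 = (+0.7938, +0.6082)
n_2 = (+0.1517, +0.9884)
n_3 = (-0.6633, +0.7484)
n_4 = (-0.8300, -0.5578)
n_5 = (-0.4499, -0.8931)
  (0,1): δ = 69.22°  ·
  (0,2): δ = 25.41°  ·
  (0,3): δ = 24.86°  ·
  (0,4): δ = 107.22°  ·
  (0,5): δ = 136.57°  ·
  (1,2): δ = 136.19°  ·
  (1,3): δ = 85.91°  ·
  (1,4): δ = 3.55°  ✓
  (1,5): δ = 25.80°  ·
  (2,3): δ = 129.73°  ·
  (2,4): δ = 47.37°  ·
  (2,5): δ = 18.01°  ✓
  (3,4): δ = 97.64°  ·
  (3,5): δ = 68.29°  ·
  (4,5): δ = 150.65°  ·
antipodal pairs: 2

count = 2; pairs: (1,4), (2,5)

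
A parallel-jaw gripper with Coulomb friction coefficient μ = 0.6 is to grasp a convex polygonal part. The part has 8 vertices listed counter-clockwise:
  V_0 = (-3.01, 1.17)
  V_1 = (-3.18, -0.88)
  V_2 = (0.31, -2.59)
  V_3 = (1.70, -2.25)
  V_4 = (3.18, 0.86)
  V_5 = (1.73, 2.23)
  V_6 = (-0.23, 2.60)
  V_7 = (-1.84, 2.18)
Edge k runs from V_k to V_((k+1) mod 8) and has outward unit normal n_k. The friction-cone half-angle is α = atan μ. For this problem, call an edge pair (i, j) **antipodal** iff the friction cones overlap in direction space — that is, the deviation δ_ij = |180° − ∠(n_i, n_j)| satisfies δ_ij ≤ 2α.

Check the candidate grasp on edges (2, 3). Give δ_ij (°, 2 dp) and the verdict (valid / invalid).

α = atan 0.6 = 30.96°;  2α = 61.93°
edge 2: e_2 = (+1.39, +0.34);  n_2 = (+0.2376, -0.9714)
edge 3: e_3 = (+1.48, +3.11);  n_3 = (+0.9030, -0.4297)
∠(n_2, n_3) = 50.81°
δ = |180° − 50.81°| = 129.19°
129.19° > 2α = 61.93°  →  invalid

δ = 129.19°, invalid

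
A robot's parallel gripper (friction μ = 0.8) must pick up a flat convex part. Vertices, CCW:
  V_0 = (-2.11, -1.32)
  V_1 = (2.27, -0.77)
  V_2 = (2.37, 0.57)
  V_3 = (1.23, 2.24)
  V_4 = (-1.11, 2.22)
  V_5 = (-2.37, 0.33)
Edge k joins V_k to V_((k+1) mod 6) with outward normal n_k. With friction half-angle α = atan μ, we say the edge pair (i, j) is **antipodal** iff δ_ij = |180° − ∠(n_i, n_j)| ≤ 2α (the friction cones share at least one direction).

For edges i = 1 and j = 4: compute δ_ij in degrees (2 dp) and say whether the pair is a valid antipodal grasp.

δ = 29.42°, valid

α = atan 0.8 = 38.66°;  2α = 77.32°
edge 1: e_1 = (+0.10, +1.34);  n_1 = (+0.9972, -0.0744)
edge 4: e_4 = (-1.26, -1.89);  n_4 = (-0.8321, +0.5547)
∠(n_1, n_4) = 150.58°
δ = |180° − 150.58°| = 29.42°
29.42° ≤ 2α = 77.32°  →  valid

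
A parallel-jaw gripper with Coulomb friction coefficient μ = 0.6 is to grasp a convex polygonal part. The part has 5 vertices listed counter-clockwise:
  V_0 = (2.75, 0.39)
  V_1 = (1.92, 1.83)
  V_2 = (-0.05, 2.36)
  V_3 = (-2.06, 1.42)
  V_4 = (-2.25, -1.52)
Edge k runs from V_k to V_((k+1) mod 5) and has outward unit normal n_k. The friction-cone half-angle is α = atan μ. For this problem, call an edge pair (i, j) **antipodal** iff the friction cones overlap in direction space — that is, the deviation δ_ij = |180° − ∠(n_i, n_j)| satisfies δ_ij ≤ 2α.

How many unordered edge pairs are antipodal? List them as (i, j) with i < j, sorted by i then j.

count = 3; pairs: (0,3), (1,4), (2,4)

α = atan 0.6 = 30.96°;  2α = 61.93°
n_0 = (+0.8664, +0.4994)
n_1 = (+0.2598, +0.9657)
n_2 = (-0.4236, +0.9058)
n_3 = (-0.9979, +0.0645)
n_4 = (+0.3568, -0.9342)
  (0,1): δ = 135.02°  ·
  (0,2): δ = 94.89°  ·
  (0,3): δ = 33.66°  ✓
  (0,4): δ = 80.95°  ·
  (1,2): δ = 139.88°  ·
  (1,3): δ = 78.64°  ·
  (1,4): δ = 35.96°  ✓
  (2,3): δ = 118.76°  ·
  (2,4): δ = 4.16°  ✓
  (3,4): δ = 65.40°  ·
antipodal pairs: 3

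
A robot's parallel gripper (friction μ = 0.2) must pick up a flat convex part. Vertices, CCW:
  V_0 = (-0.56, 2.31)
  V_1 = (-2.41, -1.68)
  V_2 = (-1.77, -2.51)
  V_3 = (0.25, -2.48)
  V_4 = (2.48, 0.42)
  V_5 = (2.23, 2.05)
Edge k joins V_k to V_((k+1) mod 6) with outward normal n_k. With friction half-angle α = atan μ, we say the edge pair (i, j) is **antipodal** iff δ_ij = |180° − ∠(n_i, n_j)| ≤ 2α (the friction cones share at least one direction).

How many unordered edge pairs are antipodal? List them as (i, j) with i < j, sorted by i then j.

count = 2; pairs: (0,3), (2,5)

α = atan 0.2 = 11.31°;  2α = 22.62°
n_0 = (-0.9072, +0.4206)
n_1 = (-0.7919, -0.6106)
n_2 = (+0.0148, -0.9999)
n_3 = (+0.7927, -0.6096)
n_4 = (+0.9884, +0.1516)
n_5 = (+0.0928, +0.9957)
  (0,1): δ = 117.49°  ·
  (0,2): δ = 64.27°  ·
  (0,3): δ = 12.68°  ✓
  (0,4): δ = 33.59°  ·
  (0,5): δ = 109.55°  ·
  (1,2): δ = 126.78°  ·
  (1,3): δ = 75.19°  ·
  (1,4): δ = 28.92°  ·
  (1,5): δ = 47.04°  ·
  (2,3): δ = 128.41°  ·
  (2,4): δ = 82.13°  ·
  (2,5): δ = 6.17°  ✓
  (3,4): δ = 133.72°  ·
  (3,5): δ = 57.76°  ·
  (4,5): δ = 104.04°  ·
antipodal pairs: 2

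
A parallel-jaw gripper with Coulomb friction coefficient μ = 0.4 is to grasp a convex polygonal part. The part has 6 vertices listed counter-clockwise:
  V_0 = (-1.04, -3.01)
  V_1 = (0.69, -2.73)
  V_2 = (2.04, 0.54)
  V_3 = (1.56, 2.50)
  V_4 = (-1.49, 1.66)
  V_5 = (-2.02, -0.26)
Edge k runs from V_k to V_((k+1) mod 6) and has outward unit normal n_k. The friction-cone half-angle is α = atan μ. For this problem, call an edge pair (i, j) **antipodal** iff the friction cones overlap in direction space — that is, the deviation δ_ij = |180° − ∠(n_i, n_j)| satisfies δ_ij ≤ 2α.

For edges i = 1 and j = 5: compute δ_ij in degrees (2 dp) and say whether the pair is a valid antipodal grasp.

α = atan 0.4 = 21.80°;  2α = 43.60°
edge 1: e_1 = (+1.35, +3.27);  n_1 = (+0.9243, -0.3816)
edge 5: e_5 = (+0.98, -2.75);  n_5 = (-0.9420, -0.3357)
∠(n_1, n_5) = 137.95°
δ = |180° − 137.95°| = 42.05°
42.05° ≤ 2α = 43.60°  →  valid

δ = 42.05°, valid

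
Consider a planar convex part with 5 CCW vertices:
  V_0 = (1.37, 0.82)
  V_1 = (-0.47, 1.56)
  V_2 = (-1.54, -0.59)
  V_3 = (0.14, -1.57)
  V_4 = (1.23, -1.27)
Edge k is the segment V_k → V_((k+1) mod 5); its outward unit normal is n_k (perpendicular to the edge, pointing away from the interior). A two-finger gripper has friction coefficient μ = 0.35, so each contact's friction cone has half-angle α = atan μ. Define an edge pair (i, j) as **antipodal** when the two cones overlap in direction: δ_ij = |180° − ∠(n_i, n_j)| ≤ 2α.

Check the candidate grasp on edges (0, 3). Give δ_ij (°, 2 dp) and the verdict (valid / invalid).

δ = 37.30°, valid

α = atan 0.35 = 19.29°;  2α = 38.58°
edge 0: e_0 = (-1.84, +0.74);  n_0 = (+0.3731, +0.9278)
edge 3: e_3 = (+1.09, +0.30);  n_3 = (+0.2654, -0.9641)
∠(n_0, n_3) = 142.70°
δ = |180° − 142.70°| = 37.30°
37.30° ≤ 2α = 38.58°  →  valid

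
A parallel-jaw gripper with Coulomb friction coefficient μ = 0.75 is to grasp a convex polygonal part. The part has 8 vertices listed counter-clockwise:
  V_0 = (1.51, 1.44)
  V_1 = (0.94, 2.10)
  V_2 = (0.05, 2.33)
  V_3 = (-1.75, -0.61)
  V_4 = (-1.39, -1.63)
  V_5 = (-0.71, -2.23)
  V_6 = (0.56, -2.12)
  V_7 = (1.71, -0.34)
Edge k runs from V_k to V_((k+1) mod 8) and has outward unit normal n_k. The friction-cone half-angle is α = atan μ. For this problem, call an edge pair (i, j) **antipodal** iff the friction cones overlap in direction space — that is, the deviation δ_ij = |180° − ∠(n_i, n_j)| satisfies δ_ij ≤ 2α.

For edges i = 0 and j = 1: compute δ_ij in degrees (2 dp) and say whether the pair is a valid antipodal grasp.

δ = 145.30°, invalid

α = atan 0.75 = 36.87°;  2α = 73.74°
edge 0: e_0 = (-0.57, +0.66);  n_0 = (+0.7568, +0.6536)
edge 1: e_1 = (-0.89, +0.23);  n_1 = (+0.2502, +0.9682)
∠(n_0, n_1) = 34.70°
δ = |180° − 34.70°| = 145.30°
145.30° > 2α = 73.74°  →  invalid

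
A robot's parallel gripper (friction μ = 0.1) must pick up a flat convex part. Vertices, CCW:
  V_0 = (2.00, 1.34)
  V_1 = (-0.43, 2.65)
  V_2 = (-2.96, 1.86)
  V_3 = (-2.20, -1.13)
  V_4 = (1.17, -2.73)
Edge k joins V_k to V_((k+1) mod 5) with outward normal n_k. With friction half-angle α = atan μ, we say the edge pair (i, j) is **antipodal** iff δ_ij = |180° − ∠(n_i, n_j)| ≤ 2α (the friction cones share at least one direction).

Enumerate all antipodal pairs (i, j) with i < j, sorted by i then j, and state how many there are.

count = 1; pairs: (0,3)

α = atan 0.1 = 5.71°;  2α = 11.42°
n_0 = (+0.4745, +0.8802)
n_1 = (-0.2981, +0.9545)
n_2 = (-0.9692, -0.2463)
n_3 = (-0.4289, -0.9034)
n_4 = (+0.9798, -0.1998)
  (0,1): δ = 134.33°  ·
  (0,2): δ = 47.41°  ·
  (0,3): δ = 2.93°  ✓
  (0,4): δ = 106.80°  ·
  (1,2): δ = 93.08°  ·
  (1,3): δ = 42.74°  ·
  (1,4): δ = 61.13°  ·
  (2,3): δ = 129.66°  ·
  (2,4): δ = 25.79°  ·
  (3,4): δ = 76.13°  ·
antipodal pairs: 1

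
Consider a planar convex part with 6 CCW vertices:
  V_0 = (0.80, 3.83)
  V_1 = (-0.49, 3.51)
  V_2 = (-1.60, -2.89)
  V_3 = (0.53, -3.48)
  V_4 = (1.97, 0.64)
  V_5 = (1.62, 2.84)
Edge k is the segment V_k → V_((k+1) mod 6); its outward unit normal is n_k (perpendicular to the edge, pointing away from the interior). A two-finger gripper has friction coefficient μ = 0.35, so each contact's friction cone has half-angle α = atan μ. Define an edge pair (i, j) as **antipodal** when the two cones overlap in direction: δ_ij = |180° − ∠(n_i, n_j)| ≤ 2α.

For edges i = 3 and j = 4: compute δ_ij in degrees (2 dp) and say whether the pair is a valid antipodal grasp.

α = atan 0.35 = 19.29°;  2α = 38.58°
edge 3: e_3 = (+1.44, +4.12);  n_3 = (+0.9440, -0.3299)
edge 4: e_4 = (-0.35, +2.20);  n_4 = (+0.9876, +0.1571)
∠(n_3, n_4) = 28.30°
δ = |180° − 28.30°| = 151.70°
151.70° > 2α = 38.58°  →  invalid

δ = 151.70°, invalid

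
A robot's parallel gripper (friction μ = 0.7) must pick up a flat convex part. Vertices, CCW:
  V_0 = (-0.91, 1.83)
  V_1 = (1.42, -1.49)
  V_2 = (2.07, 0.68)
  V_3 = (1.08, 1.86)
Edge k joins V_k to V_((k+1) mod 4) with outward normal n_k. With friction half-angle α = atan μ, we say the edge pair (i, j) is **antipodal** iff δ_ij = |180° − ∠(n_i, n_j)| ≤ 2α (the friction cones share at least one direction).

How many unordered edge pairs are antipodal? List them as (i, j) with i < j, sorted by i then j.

α = atan 0.7 = 34.99°;  2α = 69.98°
n_0 = (-0.8185, -0.5745)
n_1 = (+0.9579, -0.2869)
n_2 = (+0.7661, +0.6427)
n_3 = (-0.0151, +0.9999)
  (0,1): δ = 51.74°  ✓
  (0,2): δ = 4.93°  ✓
  (0,3): δ = 55.80°  ✓
  (1,2): δ = 123.33°  ·
  (1,3): δ = 72.46°  ·
  (2,3): δ = 129.13°  ·
antipodal pairs: 3

count = 3; pairs: (0,1), (0,2), (0,3)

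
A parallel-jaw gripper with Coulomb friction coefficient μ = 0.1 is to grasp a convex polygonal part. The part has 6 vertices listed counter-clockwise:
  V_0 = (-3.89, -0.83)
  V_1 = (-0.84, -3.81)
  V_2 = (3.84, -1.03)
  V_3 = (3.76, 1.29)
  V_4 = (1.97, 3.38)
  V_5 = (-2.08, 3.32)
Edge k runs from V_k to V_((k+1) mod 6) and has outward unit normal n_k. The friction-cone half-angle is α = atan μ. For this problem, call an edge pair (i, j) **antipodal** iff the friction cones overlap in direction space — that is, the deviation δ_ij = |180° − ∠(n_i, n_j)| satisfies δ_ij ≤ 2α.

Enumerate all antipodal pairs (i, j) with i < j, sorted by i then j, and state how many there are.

α = atan 0.1 = 5.71°;  2α = 11.42°
n_0 = (-0.6989, -0.7153)
n_1 = (+0.5107, -0.8598)
n_2 = (+0.9994, +0.0345)
n_3 = (+0.7595, +0.6505)
n_4 = (-0.0148, +0.9999)
n_5 = (-0.9166, +0.3998)
  (0,1): δ = 104.95°  ·
  (0,2): δ = 43.69°  ·
  (0,3): δ = 5.09°  ✓
  (0,4): δ = 45.18°  ·
  (0,5): δ = 110.77°  ·
  (1,2): δ = 118.74°  ·
  (1,3): δ = 80.13°  ·
  (1,4): δ = 29.86°  ·
  (1,5): δ = 35.72°  ·
  (2,3): δ = 141.40°  ·
  (2,4): δ = 91.13°  ·
  (2,5): δ = 25.54°  ·
  (3,4): δ = 129.73°  ·
  (3,5): δ = 64.14°  ·
  (4,5): δ = 114.41°  ·
antipodal pairs: 1

count = 1; pairs: (0,3)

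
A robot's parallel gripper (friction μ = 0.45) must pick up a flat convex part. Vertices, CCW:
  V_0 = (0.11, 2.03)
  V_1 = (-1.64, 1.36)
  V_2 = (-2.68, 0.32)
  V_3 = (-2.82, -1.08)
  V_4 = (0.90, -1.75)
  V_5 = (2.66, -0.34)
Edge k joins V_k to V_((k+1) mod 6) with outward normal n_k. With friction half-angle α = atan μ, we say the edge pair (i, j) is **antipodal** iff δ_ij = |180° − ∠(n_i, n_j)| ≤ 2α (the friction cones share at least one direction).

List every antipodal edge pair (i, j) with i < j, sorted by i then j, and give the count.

α = atan 0.45 = 24.23°;  2α = 48.46°
n_0 = (-0.3575, +0.9339)
n_1 = (-0.7071, +0.7071)
n_2 = (-0.9950, +0.0995)
n_3 = (-0.1773, -0.9842)
n_4 = (+0.6252, -0.7804)
n_5 = (+0.6808, +0.7325)
  (0,1): δ = 155.95°  ·
  (0,2): δ = 116.66°  ·
  (0,3): δ = 31.16°  ✓
  (0,4): δ = 17.75°  ✓
  (0,5): δ = 116.15°  ·
  (1,2): δ = 140.71°  ·
  (1,3): δ = 55.21°  ·
  (1,4): δ = 6.30°  ✓
  (1,5): δ = 92.10°  ·
  (2,3): δ = 94.50°  ·
  (2,4): δ = 45.59°  ✓
  (2,5): δ = 52.81°  ·
  (3,4): δ = 131.09°  ·
  (3,5): δ = 32.69°  ✓
  (4,5): δ = 81.60°  ·
antipodal pairs: 5

count = 5; pairs: (0,3), (0,4), (1,4), (2,4), (3,5)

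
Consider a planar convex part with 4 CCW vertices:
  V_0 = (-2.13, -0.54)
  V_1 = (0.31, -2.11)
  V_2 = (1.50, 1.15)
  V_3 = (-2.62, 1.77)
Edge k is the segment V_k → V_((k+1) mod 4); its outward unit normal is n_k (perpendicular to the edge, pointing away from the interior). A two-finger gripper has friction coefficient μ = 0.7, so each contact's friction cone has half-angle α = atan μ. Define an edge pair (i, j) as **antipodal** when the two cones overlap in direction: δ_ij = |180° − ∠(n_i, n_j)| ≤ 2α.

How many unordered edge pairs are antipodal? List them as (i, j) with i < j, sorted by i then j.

count = 3; pairs: (0,2), (1,3), (2,3)

α = atan 0.7 = 34.99°;  2α = 69.98°
n_0 = (-0.5411, -0.8410)
n_1 = (+0.9394, -0.3429)
n_2 = (+0.1488, +0.9889)
n_3 = (-0.9782, -0.2075)
  (0,1): δ = 77.29°  ·
  (0,2): δ = 24.20°  ✓
  (0,3): δ = 134.74°  ·
  (1,2): δ = 78.50°  ·
  (1,3): δ = 32.03°  ✓
  (2,3): δ = 69.47°  ✓
antipodal pairs: 3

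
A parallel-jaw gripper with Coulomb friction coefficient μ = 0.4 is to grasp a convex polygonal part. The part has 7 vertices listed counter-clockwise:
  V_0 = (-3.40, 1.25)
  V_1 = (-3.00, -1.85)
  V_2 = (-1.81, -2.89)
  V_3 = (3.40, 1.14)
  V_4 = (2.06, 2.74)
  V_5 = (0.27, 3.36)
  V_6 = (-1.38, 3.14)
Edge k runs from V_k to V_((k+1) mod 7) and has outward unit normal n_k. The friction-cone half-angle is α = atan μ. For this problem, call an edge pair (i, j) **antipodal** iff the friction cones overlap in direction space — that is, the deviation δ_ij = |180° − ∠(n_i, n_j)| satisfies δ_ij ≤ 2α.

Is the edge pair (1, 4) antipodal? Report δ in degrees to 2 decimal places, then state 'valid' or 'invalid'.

α = atan 0.4 = 21.80°;  2α = 43.60°
edge 1: e_1 = (+1.19, -1.04);  n_1 = (-0.6581, -0.7530)
edge 4: e_4 = (-1.79, +0.62);  n_4 = (+0.3273, +0.9449)
∠(n_1, n_4) = 157.95°
δ = |180° − 157.95°| = 22.05°
22.05° ≤ 2α = 43.60°  →  valid

δ = 22.05°, valid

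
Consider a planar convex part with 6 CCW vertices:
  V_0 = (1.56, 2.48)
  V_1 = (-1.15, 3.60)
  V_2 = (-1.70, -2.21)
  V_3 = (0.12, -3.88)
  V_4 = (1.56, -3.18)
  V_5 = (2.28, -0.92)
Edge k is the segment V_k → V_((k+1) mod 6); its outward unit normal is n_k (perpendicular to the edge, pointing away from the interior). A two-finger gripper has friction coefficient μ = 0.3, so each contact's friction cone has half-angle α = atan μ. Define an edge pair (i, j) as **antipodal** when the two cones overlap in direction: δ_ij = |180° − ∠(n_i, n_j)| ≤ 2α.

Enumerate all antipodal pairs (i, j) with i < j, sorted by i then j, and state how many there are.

count = 3; pairs: (0,2), (1,4), (1,5)

α = atan 0.3 = 16.70°;  2α = 33.40°
n_0 = (+0.3820, +0.9242)
n_1 = (-0.9955, +0.0942)
n_2 = (-0.6761, -0.7368)
n_3 = (+0.4372, -0.8994)
n_4 = (+0.9528, -0.3036)
n_5 = (+0.9783, +0.2072)
  (0,1): δ = 72.95°  ·
  (0,2): δ = 20.08°  ✓
  (0,3): δ = 48.38°  ·
  (0,4): δ = 94.78°  ·
  (0,5): δ = 124.41°  ·
  (1,2): δ = 127.13°  ·
  (1,3): δ = 58.67°  ·
  (1,4): δ = 12.26°  ✓
  (1,5): δ = 17.36°  ✓
  (2,3): δ = 111.54°  ·
  (2,4): δ = 65.13°  ·
  (2,5): δ = 35.50°  ·
  (3,4): δ = 133.60°  ·
  (3,5): δ = 103.97°  ·
  (4,5): δ = 150.37°  ·
antipodal pairs: 3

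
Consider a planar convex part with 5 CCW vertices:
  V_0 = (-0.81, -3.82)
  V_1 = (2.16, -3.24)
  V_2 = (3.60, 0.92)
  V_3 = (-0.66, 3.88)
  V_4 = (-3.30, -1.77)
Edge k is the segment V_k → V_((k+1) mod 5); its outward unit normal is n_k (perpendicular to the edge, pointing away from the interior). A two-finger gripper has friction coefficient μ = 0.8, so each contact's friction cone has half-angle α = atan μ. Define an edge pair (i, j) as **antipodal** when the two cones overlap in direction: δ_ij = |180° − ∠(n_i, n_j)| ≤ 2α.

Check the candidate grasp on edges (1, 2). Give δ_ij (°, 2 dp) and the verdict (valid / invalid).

δ = 105.70°, invalid

α = atan 0.8 = 38.66°;  2α = 77.32°
edge 1: e_1 = (+1.44, +4.16);  n_1 = (+0.9450, -0.3271)
edge 2: e_2 = (-4.26, +2.96);  n_2 = (+0.5706, +0.8212)
∠(n_1, n_2) = 74.30°
δ = |180° − 74.30°| = 105.70°
105.70° > 2α = 77.32°  →  invalid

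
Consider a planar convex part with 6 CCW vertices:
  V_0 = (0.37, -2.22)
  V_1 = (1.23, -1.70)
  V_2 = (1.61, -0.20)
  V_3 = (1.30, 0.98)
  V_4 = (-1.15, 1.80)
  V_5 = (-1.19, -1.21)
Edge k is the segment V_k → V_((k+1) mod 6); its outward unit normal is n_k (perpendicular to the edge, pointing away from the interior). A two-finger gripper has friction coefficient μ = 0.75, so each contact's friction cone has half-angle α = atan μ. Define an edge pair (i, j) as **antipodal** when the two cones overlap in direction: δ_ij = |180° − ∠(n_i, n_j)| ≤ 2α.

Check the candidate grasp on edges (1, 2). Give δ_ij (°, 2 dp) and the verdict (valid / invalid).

δ = 151.06°, invalid

α = atan 0.75 = 36.87°;  2α = 73.74°
edge 1: e_1 = (+0.38, +1.50);  n_1 = (+0.9694, -0.2456)
edge 2: e_2 = (-0.31, +1.18);  n_2 = (+0.9672, +0.2541)
∠(n_1, n_2) = 28.94°
δ = |180° − 28.94°| = 151.06°
151.06° > 2α = 73.74°  →  invalid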